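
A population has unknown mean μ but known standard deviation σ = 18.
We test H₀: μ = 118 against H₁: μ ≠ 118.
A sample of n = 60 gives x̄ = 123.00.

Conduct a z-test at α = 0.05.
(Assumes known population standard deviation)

Answer: z = 2.1516, reject H₀

Derivation:
Standard error: SE = σ/√n = 18/√60 = 2.3238
z-statistic: z = (x̄ - μ₀)/SE = (123.00 - 118)/2.3238 = 2.1516
Critical value: ±1.960
p-value = 0.0314
Decision: reject H₀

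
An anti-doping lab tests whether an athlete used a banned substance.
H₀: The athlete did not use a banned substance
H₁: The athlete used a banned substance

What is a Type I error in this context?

Answer: Falsely accusing a clean athlete of doping

Derivation:
Type I error (α): Rejecting H₀ when H₀ is true
Type II error (β): Failing to reject H₀ when H₁ is true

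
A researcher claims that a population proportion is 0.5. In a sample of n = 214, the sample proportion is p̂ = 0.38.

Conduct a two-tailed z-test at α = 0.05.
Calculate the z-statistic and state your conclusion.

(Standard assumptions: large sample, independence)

H₀: p = 0.5, H₁: p ≠ 0.5
Standard error: SE = √(p₀(1-p₀)/n) = √(0.5×0.5/214) = 0.034179
z-statistic: z = (p̂ - p₀)/SE = (0.38 - 0.5)/0.034179 = -3.5109
Critical value: z_0.025 = ±1.960
p-value = 0.0004
Decision: reject H₀ at α = 0.05

Answer: z = -3.5109, reject H₀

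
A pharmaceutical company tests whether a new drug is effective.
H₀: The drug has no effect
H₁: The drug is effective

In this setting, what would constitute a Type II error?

Type I error: rejecting H₀ when it is actually true (false positive).
Type II error: failing to reject H₀ when H₁ is actually true (false negative).

Answer: Failing to detect the drug's effect when it actually works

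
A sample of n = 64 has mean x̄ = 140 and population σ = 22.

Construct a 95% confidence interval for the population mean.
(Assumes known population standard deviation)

Confidence level: 95%, α = 0.05
z_0.025 = 1.960
SE = σ/√n = 22/√64 = 2.7500
Margin of error = 1.960 × 2.7500 = 5.3900
CI: x̄ ± margin = 140 ± 5.3900
CI: (134.6100, 145.3900)

Answer: (134.6100, 145.3900)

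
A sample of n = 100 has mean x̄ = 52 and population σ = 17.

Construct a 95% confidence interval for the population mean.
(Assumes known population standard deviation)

Answer: (48.6680, 55.3320)

Derivation:
Confidence level: 95%, α = 0.05
z_0.025 = 1.960
SE = σ/√n = 17/√100 = 1.7000
Margin of error = 1.960 × 1.7000 = 3.3320
CI: x̄ ± margin = 52 ± 3.3320
CI: (48.6680, 55.3320)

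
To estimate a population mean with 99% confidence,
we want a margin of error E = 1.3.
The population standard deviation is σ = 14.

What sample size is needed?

z_0.005 = 2.576
n = (z×σ/E)² = (2.576×14/1.3)²
n = 769.5930
Round up: n = 770

Answer: n = 770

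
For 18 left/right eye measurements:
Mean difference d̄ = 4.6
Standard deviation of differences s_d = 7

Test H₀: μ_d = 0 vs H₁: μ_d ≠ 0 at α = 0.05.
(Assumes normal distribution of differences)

df = n - 1 = 17
SE = s_d/√n = 7/√18 = 1.6499
t = d̄/SE = 4.6/1.6499 = 2.7880
Critical value: t_{0.025,17} = ±2.110
p-value ≈ 0.0126
Decision: reject H₀

Answer: t = 2.7880, reject H₀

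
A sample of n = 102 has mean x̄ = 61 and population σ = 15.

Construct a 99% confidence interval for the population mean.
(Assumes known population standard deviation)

Confidence level: 99%, α = 0.01
z_0.005 = 2.576
SE = σ/√n = 15/√102 = 1.4852
Margin of error = 2.576 × 1.4852 = 3.8259
CI: x̄ ± margin = 61 ± 3.8259
CI: (57.1741, 64.8259)

Answer: (57.1741, 64.8259)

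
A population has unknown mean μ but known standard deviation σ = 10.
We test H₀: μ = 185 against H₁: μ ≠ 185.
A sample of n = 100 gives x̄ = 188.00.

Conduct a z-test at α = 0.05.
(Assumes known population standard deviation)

Answer: z = 3.0000, reject H₀

Derivation:
Standard error: SE = σ/√n = 10/√100 = 1.0000
z-statistic: z = (x̄ - μ₀)/SE = (188.00 - 185)/1.0000 = 3.0000
Critical value: ±1.960
p-value = 0.0027
Decision: reject H₀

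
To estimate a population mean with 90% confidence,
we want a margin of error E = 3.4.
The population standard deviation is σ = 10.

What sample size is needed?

z_0.05 = 1.645
n = (z×σ/E)² = (1.645×10/3.4)²
n = 23.4085
Round up: n = 24

Answer: n = 24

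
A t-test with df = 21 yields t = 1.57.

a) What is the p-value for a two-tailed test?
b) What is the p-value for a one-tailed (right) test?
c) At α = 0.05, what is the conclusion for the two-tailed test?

Using t-distribution with df = 21:
a) Two-tailed: p = 2×P(T > 1.57) = 0.1314
b) One-tailed: p = P(T > 1.57) = 0.0657
c) 0.1314 ≥ 0.05, fail to reject H₀

Answer: a) 0.1314, b) 0.0657, c) fail to reject H₀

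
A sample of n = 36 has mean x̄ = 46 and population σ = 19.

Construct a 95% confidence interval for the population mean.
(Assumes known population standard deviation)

Answer: (39.7933, 52.2067)

Derivation:
Confidence level: 95%, α = 0.05
z_0.025 = 1.960
SE = σ/√n = 19/√36 = 3.1667
Margin of error = 1.960 × 3.1667 = 6.2067
CI: x̄ ± margin = 46 ± 6.2067
CI: (39.7933, 52.2067)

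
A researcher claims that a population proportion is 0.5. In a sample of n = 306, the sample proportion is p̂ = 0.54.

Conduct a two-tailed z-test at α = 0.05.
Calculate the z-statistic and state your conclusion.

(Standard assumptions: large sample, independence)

H₀: p = 0.5, H₁: p ≠ 0.5
Standard error: SE = √(p₀(1-p₀)/n) = √(0.5×0.5/306) = 0.028583
z-statistic: z = (p̂ - p₀)/SE = (0.54 - 0.5)/0.028583 = 1.3994
Critical value: z_0.025 = ±1.960
p-value = 0.1617
Decision: fail to reject H₀ at α = 0.05

Answer: z = 1.3994, fail to reject H₀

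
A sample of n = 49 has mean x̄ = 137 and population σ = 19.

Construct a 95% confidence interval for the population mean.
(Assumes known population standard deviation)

Answer: (131.6800, 142.3200)

Derivation:
Confidence level: 95%, α = 0.05
z_0.025 = 1.960
SE = σ/√n = 19/√49 = 2.7143
Margin of error = 1.960 × 2.7143 = 5.3200
CI: x̄ ± margin = 137 ± 5.3200
CI: (131.6800, 142.3200)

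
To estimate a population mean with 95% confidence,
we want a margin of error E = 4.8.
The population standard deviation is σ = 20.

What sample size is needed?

Answer: n = 67

Derivation:
z_0.025 = 1.960
n = (z×σ/E)² = (1.960×20/4.8)²
n = 66.6944
Round up: n = 67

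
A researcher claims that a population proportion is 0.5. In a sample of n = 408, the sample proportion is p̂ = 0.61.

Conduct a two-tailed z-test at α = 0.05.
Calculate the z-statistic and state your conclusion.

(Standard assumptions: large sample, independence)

H₀: p = 0.5, H₁: p ≠ 0.5
Standard error: SE = √(p₀(1-p₀)/n) = √(0.5×0.5/408) = 0.024754
z-statistic: z = (p̂ - p₀)/SE = (0.61 - 0.5)/0.024754 = 4.4437
Critical value: z_0.025 = ±1.960
p-value < 0.0001
Decision: reject H₀ at α = 0.05

Answer: z = 4.4437, reject H₀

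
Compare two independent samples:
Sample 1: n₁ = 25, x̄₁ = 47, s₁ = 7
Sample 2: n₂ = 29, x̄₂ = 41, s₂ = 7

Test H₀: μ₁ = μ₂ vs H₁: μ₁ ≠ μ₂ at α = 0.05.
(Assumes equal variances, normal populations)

Pooled variance: s²_p = [24×7² + 28×7²]/(52) = 49.0000
s_p = 7.0000
SE = s_p×√(1/n₁ + 1/n₂) = 7.0000×√(1/25 + 1/29) = 1.9104
t = (x̄₁ - x̄₂)/SE = (47 - 41)/1.9104 = 3.1407
df = 52, t-critical = ±2.007
Decision: reject H₀

Answer: t = 3.1407, reject H₀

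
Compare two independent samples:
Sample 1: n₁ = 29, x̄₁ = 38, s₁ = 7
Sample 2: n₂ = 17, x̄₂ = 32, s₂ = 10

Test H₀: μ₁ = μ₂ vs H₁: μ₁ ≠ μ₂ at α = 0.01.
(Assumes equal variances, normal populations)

Answer: t = 2.3900, fail to reject H₀

Derivation:
Pooled variance: s²_p = [28×7² + 16×10²]/(44) = 67.5455
s_p = 8.2186
SE = s_p×√(1/n₁ + 1/n₂) = 8.2186×√(1/29 + 1/17) = 2.5105
t = (x̄₁ - x̄₂)/SE = (38 - 32)/2.5105 = 2.3900
df = 44, t-critical = ±2.692
Decision: fail to reject H₀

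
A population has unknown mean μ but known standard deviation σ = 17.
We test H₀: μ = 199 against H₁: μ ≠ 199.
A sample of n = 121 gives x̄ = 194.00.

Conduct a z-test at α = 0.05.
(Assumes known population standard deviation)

Answer: z = -3.2352, reject H₀

Derivation:
Standard error: SE = σ/√n = 17/√121 = 1.5455
z-statistic: z = (x̄ - μ₀)/SE = (194.00 - 199)/1.5455 = -3.2352
Critical value: ±1.960
p-value = 0.0012
Decision: reject H₀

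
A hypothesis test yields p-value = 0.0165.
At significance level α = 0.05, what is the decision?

Compare p-value to α:
0.0165 < 0.05
Decision: reject H₀

Answer: reject H₀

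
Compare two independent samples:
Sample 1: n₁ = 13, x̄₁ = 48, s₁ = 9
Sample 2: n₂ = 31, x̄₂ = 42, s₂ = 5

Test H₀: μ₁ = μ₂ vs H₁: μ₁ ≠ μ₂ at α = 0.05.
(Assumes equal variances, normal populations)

Pooled variance: s²_p = [12×9² + 30×5²]/(42) = 41.0000
s_p = 6.4031
SE = s_p×√(1/n₁ + 1/n₂) = 6.4031×√(1/13 + 1/31) = 2.1157
t = (x̄₁ - x̄₂)/SE = (48 - 42)/2.1157 = 2.8359
df = 42, t-critical = ±2.018
Decision: reject H₀

Answer: t = 2.8359, reject H₀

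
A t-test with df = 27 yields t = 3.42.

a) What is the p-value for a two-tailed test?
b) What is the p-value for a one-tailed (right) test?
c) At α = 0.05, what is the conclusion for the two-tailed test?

Answer: a) 0.0020, b) 0.0010, c) reject H₀

Derivation:
Using t-distribution with df = 27:
a) Two-tailed: p = 2×P(T > 3.42) = 0.0020
b) One-tailed: p = P(T > 3.42) = 0.0010
c) 0.0020 < 0.05, reject H₀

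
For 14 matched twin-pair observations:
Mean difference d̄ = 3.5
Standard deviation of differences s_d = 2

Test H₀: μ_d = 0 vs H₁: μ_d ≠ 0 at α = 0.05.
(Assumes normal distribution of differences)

Answer: t = 6.5482, reject H₀

Derivation:
df = n - 1 = 13
SE = s_d/√n = 2/√14 = 0.5345
t = d̄/SE = 3.5/0.5345 = 6.5482
Critical value: t_{0.025,13} = ±2.160
p-value < 0.0001
Decision: reject H₀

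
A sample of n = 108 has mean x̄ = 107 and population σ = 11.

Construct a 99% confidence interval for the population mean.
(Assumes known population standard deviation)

Confidence level: 99%, α = 0.01
z_0.005 = 2.576
SE = σ/√n = 11/√108 = 1.0585
Margin of error = 2.576 × 1.0585 = 2.7267
CI: x̄ ± margin = 107 ± 2.7267
CI: (104.2733, 109.7267)

Answer: (104.2733, 109.7267)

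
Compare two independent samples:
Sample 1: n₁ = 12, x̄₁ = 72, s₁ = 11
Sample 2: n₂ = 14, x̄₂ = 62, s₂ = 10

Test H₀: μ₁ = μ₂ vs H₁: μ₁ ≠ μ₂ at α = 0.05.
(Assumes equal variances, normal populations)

Pooled variance: s²_p = [11×11² + 13×10²]/(24) = 109.6250
s_p = 10.4702
SE = s_p×√(1/n₁ + 1/n₂) = 10.4702×√(1/12 + 1/14) = 4.1190
t = (x̄₁ - x̄₂)/SE = (72 - 62)/4.1190 = 2.4278
df = 24, t-critical = ±2.064
Decision: reject H₀

Answer: t = 2.4278, reject H₀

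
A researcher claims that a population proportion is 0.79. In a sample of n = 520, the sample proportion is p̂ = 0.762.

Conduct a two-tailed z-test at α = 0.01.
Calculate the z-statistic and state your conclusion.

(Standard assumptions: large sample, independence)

H₀: p = 0.79, H₁: p ≠ 0.79
Standard error: SE = √(p₀(1-p₀)/n) = √(0.79×0.21/520) = 0.017862
z-statistic: z = (p̂ - p₀)/SE = (0.762 - 0.79)/0.017862 = -1.5676
Critical value: z_0.005 = ±2.576
p-value = 0.1170
Decision: fail to reject H₀ at α = 0.01

Answer: z = -1.5676, fail to reject H₀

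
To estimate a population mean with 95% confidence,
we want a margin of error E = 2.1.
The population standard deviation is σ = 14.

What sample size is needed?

z_0.025 = 1.960
n = (z×σ/E)² = (1.960×14/2.1)²
n = 170.7378
Round up: n = 171

Answer: n = 171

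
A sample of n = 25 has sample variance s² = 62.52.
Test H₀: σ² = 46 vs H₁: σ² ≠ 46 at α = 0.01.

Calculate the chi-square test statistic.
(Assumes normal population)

df = n - 1 = 24
χ² = (n-1)s²/σ₀² = 24×62.52/46 = 32.6191
Critical values: χ²_{0.995,24} = 9.886, χ²_{0.005,24} = 45.559
Rejection region: χ² < 9.886 or χ² > 45.559
Decision: fail to reject H₀

Answer: χ² = 32.6191, fail to reject H₀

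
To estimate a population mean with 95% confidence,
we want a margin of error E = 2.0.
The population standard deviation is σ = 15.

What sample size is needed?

Answer: n = 217

Derivation:
z_0.025 = 1.960
n = (z×σ/E)² = (1.960×15/2.0)²
n = 216.0900
Round up: n = 217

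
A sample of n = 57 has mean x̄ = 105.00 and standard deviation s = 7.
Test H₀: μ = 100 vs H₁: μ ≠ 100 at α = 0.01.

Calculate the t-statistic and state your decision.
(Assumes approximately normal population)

Answer: t = 5.3926, reject H₀

Derivation:
df = n - 1 = 56
SE = s/√n = 7/√57 = 0.9272
t = (x̄ - μ₀)/SE = (105.00 - 100)/0.9272 = 5.3926
Critical value: t_{0.005,56} = ±2.667
p-value < 0.0001
Decision: reject H₀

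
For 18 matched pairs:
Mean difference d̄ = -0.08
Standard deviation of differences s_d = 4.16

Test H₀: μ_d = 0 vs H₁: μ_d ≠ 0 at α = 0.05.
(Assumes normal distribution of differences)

df = n - 1 = 17
SE = s_d/√n = 4.16/√18 = 0.9805
t = d̄/SE = -0.08/0.9805 = -0.0816
Critical value: t_{0.025,17} = ±2.110
p-value ≈ 0.9359
Decision: fail to reject H₀

Answer: t = -0.0816, fail to reject H₀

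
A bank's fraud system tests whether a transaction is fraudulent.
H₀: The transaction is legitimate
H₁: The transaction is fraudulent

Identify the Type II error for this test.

Answer: Allowing a fraudulent transaction to go through

Derivation:
Type I error: rejecting H₀ when it is actually true (false positive).
Type II error: failing to reject H₀ when H₁ is actually true (false negative).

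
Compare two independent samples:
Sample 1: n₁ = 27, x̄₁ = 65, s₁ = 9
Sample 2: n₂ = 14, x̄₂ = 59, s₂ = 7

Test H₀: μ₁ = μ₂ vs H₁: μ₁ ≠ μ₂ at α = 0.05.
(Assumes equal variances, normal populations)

Pooled variance: s²_p = [26×9² + 13×7²]/(39) = 70.3333
s_p = 8.3865
SE = s_p×√(1/n₁ + 1/n₂) = 8.3865×√(1/27 + 1/14) = 2.7620
t = (x̄₁ - x̄₂)/SE = (65 - 59)/2.7620 = 2.1723
df = 39, t-critical = ±2.023
Decision: reject H₀

Answer: t = 2.1723, reject H₀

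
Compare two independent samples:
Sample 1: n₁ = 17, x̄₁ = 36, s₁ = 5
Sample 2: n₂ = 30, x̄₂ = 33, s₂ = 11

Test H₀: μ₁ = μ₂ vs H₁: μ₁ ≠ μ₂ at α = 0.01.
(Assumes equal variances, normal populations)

Answer: t = 1.0603, fail to reject H₀

Derivation:
Pooled variance: s²_p = [16×5² + 29×11²]/(45) = 86.8667
s_p = 9.3202
SE = s_p×√(1/n₁ + 1/n₂) = 9.3202×√(1/17 + 1/30) = 2.8294
t = (x̄₁ - x̄₂)/SE = (36 - 33)/2.8294 = 1.0603
df = 45, t-critical = ±2.690
Decision: fail to reject H₀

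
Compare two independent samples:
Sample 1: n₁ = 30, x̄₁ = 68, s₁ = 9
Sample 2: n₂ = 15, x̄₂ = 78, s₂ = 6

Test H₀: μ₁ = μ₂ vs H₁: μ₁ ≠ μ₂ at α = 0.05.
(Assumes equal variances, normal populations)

Answer: t = -3.8823, reject H₀

Derivation:
Pooled variance: s²_p = [29×9² + 14×6²]/(43) = 66.3488
s_p = 8.1455
SE = s_p×√(1/n₁ + 1/n₂) = 8.1455×√(1/30 + 1/15) = 2.5758
t = (x̄₁ - x̄₂)/SE = (68 - 78)/2.5758 = -3.8823
df = 43, t-critical = ±2.017
Decision: reject H₀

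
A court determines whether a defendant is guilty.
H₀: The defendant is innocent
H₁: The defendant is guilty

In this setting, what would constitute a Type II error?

Answer: Acquitting a guilty person

Derivation:
A Type I error (probability α) occurs when we reject a true H₀.
A Type II error (probability β) occurs when we fail to reject a false H₀.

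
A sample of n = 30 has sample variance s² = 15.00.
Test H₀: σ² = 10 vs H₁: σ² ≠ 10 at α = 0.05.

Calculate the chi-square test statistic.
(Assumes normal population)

Answer: χ² = 43.5000, fail to reject H₀

Derivation:
df = n - 1 = 29
χ² = (n-1)s²/σ₀² = 29×15.00/10 = 43.5000
Critical values: χ²_{0.975,29} = 16.047, χ²_{0.025,29} = 45.722
Rejection region: χ² < 16.047 or χ² > 45.722
Decision: fail to reject H₀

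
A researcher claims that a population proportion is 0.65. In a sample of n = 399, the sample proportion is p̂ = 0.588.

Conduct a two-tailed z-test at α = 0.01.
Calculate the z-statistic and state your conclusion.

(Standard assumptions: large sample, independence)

H₀: p = 0.65, H₁: p ≠ 0.65
Standard error: SE = √(p₀(1-p₀)/n) = √(0.65×0.35/399) = 0.023878
z-statistic: z = (p̂ - p₀)/SE = (0.588 - 0.65)/0.023878 = -2.5965
Critical value: z_0.005 = ±2.576
p-value = 0.0094
Decision: reject H₀ at α = 0.01

Answer: z = -2.5965, reject H₀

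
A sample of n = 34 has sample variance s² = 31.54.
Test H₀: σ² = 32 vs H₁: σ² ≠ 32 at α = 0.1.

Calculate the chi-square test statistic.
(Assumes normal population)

df = n - 1 = 33
χ² = (n-1)s²/σ₀² = 33×31.54/32 = 32.5256
Critical values: χ²_{0.95,33} = 20.867, χ²_{0.05,33} = 47.400
Rejection region: χ² < 20.867 or χ² > 47.400
Decision: fail to reject H₀

Answer: χ² = 32.5256, fail to reject H₀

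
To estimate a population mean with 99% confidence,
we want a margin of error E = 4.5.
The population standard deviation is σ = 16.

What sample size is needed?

Answer: n = 84

Derivation:
z_0.005 = 2.576
n = (z×σ/E)² = (2.576×16/4.5)²
n = 83.8893
Round up: n = 84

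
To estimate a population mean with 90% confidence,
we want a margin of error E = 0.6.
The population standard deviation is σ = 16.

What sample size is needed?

z_0.05 = 1.645
n = (z×σ/E)² = (1.645×16/0.6)²
n = 1924.2844
Round up: n = 1925

Answer: n = 1925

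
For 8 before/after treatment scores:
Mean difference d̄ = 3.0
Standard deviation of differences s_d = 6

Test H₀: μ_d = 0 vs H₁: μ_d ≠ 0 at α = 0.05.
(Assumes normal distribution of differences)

df = n - 1 = 7
SE = s_d/√n = 6/√8 = 2.1213
t = d̄/SE = 3.0/2.1213 = 1.4142
Critical value: t_{0.025,7} = ±2.365
p-value ≈ 0.2002
Decision: fail to reject H₀

Answer: t = 1.4142, fail to reject H₀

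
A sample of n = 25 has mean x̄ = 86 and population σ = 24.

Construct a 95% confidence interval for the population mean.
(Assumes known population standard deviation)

Answer: (76.5920, 95.4080)

Derivation:
Confidence level: 95%, α = 0.05
z_0.025 = 1.960
SE = σ/√n = 24/√25 = 4.8000
Margin of error = 1.960 × 4.8000 = 9.4080
CI: x̄ ± margin = 86 ± 9.4080
CI: (76.5920, 95.4080)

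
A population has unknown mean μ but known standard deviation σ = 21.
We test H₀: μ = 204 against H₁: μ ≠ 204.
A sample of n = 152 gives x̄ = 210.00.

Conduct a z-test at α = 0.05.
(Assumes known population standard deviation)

Answer: z = 3.5226, reject H₀

Derivation:
Standard error: SE = σ/√n = 21/√152 = 1.7033
z-statistic: z = (x̄ - μ₀)/SE = (210.00 - 204)/1.7033 = 3.5226
Critical value: ±1.960
p-value = 0.0004
Decision: reject H₀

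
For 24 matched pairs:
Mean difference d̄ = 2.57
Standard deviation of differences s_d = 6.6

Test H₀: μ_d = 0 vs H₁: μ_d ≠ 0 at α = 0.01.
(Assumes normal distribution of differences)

df = n - 1 = 23
SE = s_d/√n = 6.6/√24 = 1.3472
t = d̄/SE = 2.57/1.3472 = 1.9077
Critical value: t_{0.005,23} = ±2.807
p-value ≈ 0.0690
Decision: fail to reject H₀

Answer: t = 1.9077, fail to reject H₀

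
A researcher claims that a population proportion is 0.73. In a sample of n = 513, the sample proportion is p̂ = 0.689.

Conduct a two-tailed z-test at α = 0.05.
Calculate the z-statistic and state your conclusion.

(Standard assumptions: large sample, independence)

Answer: z = -2.0917, reject H₀

Derivation:
H₀: p = 0.73, H₁: p ≠ 0.73
Standard error: SE = √(p₀(1-p₀)/n) = √(0.73×0.27/513) = 0.019601
z-statistic: z = (p̂ - p₀)/SE = (0.689 - 0.73)/0.019601 = -2.0917
Critical value: z_0.025 = ±1.960
p-value = 0.0365
Decision: reject H₀ at α = 0.05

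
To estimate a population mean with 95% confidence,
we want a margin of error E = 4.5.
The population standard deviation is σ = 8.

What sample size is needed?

Answer: n = 13

Derivation:
z_0.025 = 1.960
n = (z×σ/E)² = (1.960×8/4.5)²
n = 12.1414
Round up: n = 13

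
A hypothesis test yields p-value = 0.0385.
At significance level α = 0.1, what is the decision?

Answer: reject H₀

Derivation:
Compare p-value to α:
0.0385 < 0.1
Decision: reject H₀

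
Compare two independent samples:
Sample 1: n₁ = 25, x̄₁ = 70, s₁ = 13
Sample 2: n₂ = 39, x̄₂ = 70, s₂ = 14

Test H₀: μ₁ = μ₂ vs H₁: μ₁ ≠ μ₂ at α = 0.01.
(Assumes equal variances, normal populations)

Answer: t = 0.0000, fail to reject H₀

Derivation:
Pooled variance: s²_p = [24×13² + 38×14²]/(62) = 185.5484
s_p = 13.6216
SE = s_p×√(1/n₁ + 1/n₂) = 13.6216×√(1/25 + 1/39) = 3.4899
t = (x̄₁ - x̄₂)/SE = (70 - 70)/3.4899 = 0.0000
df = 62, t-critical = ±2.657
Decision: fail to reject H₀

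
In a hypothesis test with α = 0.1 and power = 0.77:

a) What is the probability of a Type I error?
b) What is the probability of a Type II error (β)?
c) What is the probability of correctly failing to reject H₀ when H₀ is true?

Answer: a) 0.1, b) 0.23, c) 0.9

Derivation:
a) Type I error probability = α = 0.1
b) Power = P(reject H₀ | H₁ true) = 1 - β = 0.77, so Type II error probability = β = 1 - Power = 0.23
c) P(fail to reject H₀ | H₀ true) = 1 - α = 0.9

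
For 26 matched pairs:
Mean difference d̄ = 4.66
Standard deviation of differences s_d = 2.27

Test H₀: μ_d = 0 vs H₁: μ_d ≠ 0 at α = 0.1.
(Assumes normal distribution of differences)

df = n - 1 = 25
SE = s_d/√n = 2.27/√26 = 0.4452
t = d̄/SE = 4.66/0.4452 = 10.4672
Critical value: t_{0.05,25} = ±1.708
p-value < 0.0001
Decision: reject H₀

Answer: t = 10.4672, reject H₀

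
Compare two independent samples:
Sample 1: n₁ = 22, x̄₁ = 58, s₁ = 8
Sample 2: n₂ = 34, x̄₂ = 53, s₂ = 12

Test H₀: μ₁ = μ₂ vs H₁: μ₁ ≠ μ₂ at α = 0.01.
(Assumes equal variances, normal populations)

Answer: t = 1.7199, fail to reject H₀

Derivation:
Pooled variance: s²_p = [21×8² + 33×12²]/(54) = 112.8889
s_p = 10.6249
SE = s_p×√(1/n₁ + 1/n₂) = 10.6249×√(1/22 + 1/34) = 2.9072
t = (x̄₁ - x̄₂)/SE = (58 - 53)/2.9072 = 1.7199
df = 54, t-critical = ±2.670
Decision: fail to reject H₀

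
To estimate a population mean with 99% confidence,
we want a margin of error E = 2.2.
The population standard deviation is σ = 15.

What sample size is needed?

Answer: n = 309

Derivation:
z_0.005 = 2.576
n = (z×σ/E)² = (2.576×15/2.2)²
n = 308.4813
Round up: n = 309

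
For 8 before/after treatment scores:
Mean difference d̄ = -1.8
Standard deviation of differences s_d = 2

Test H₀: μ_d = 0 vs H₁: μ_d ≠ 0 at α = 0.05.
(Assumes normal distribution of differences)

Answer: t = -2.5456, reject H₀

Derivation:
df = n - 1 = 7
SE = s_d/√n = 2/√8 = 0.7071
t = d̄/SE = -1.8/0.7071 = -2.5456
Critical value: t_{0.025,7} = ±2.365
p-value ≈ 0.0383
Decision: reject H₀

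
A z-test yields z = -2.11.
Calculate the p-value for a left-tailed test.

For z = -2.11:
p = P(Z < -2.11) = Φ(-2.11) = 0.0174

Answer: p-value ≈ 0.0174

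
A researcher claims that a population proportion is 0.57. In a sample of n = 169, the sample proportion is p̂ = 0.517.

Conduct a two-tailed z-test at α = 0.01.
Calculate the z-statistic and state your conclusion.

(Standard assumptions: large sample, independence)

H₀: p = 0.57, H₁: p ≠ 0.57
Standard error: SE = √(p₀(1-p₀)/n) = √(0.57×0.43/169) = 0.038083
z-statistic: z = (p̂ - p₀)/SE = (0.517 - 0.57)/0.038083 = -1.3917
Critical value: z_0.005 = ±2.576
p-value = 0.1640
Decision: fail to reject H₀ at α = 0.01

Answer: z = -1.3917, fail to reject H₀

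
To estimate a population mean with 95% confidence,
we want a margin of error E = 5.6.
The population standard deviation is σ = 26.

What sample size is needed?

Answer: n = 83

Derivation:
z_0.025 = 1.960
n = (z×σ/E)² = (1.960×26/5.6)²
n = 82.8100
Round up: n = 83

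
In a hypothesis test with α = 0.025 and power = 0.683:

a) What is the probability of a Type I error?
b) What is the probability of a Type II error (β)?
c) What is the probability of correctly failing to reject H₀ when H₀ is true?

Answer: a) 0.025, b) 0.317, c) 0.975

Derivation:
a) Type I error probability = α = 0.025
b) Power = P(reject H₀ | H₁ true) = 1 - β = 0.683, so Type II error probability = β = 1 - Power = 0.317
c) P(fail to reject H₀ | H₀ true) = 1 - α = 0.975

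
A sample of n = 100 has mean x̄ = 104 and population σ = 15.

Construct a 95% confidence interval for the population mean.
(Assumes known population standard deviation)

Confidence level: 95%, α = 0.05
z_0.025 = 1.960
SE = σ/√n = 15/√100 = 1.5000
Margin of error = 1.960 × 1.5000 = 2.9400
CI: x̄ ± margin = 104 ± 2.9400
CI: (101.0600, 106.9400)

Answer: (101.0600, 106.9400)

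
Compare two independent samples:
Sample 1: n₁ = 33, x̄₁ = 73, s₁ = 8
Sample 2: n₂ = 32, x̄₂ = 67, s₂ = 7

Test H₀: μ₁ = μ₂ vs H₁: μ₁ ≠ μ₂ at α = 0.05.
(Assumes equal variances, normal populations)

Pooled variance: s²_p = [32×8² + 31×7²]/(63) = 56.6190
s_p = 7.5246
SE = s_p×√(1/n₁ + 1/n₂) = 7.5246×√(1/33 + 1/32) = 1.8668
t = (x̄₁ - x̄₂)/SE = (73 - 67)/1.8668 = 3.2141
df = 63, t-critical = ±1.998
Decision: reject H₀

Answer: t = 3.2141, reject H₀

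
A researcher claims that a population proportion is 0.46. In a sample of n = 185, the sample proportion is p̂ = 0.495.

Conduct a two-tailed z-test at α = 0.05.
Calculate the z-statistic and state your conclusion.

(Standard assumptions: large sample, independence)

H₀: p = 0.46, H₁: p ≠ 0.46
Standard error: SE = √(p₀(1-p₀)/n) = √(0.46×0.54/185) = 0.036643
z-statistic: z = (p̂ - p₀)/SE = (0.495 - 0.46)/0.036643 = 0.9552
Critical value: z_0.025 = ±1.960
p-value = 0.3395
Decision: fail to reject H₀ at α = 0.05

Answer: z = 0.9552, fail to reject H₀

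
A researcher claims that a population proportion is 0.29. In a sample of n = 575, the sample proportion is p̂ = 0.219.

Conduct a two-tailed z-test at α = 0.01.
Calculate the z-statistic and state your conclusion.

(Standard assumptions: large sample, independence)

Answer: z = -3.7520, reject H₀

Derivation:
H₀: p = 0.29, H₁: p ≠ 0.29
Standard error: SE = √(p₀(1-p₀)/n) = √(0.29×0.71/575) = 0.018923
z-statistic: z = (p̂ - p₀)/SE = (0.219 - 0.29)/0.018923 = -3.7520
Critical value: z_0.005 = ±2.576
p-value = 0.0002
Decision: reject H₀ at α = 0.01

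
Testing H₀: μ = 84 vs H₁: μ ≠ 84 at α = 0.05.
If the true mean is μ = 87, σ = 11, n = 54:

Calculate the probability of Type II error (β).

SE = σ/√n = 11/√54 = 1.4969
Critical values: μ₀ ± z_0.025×SE = 84 ± 1.960×1.4969
Acceptance region: (81.0661, 86.9339)
Under H₁ (μ = 87): z_high = (86.9339 - 87)/1.4969 = -0.0442, z_low = (81.0661 - 87)/1.4969 = -3.9641
β = P(not reject | H₁) = Φ(-0.0442) - Φ(-3.9641) ≈ 0.4823

Answer: β ≈ 0.4823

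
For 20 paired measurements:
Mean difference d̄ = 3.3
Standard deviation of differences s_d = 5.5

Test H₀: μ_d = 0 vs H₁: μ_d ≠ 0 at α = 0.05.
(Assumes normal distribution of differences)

Answer: t = 2.6834, reject H₀

Derivation:
df = n - 1 = 19
SE = s_d/√n = 5.5/√20 = 1.2298
t = d̄/SE = 3.3/1.2298 = 2.6834
Critical value: t_{0.025,19} = ±2.093
p-value ≈ 0.0147
Decision: reject H₀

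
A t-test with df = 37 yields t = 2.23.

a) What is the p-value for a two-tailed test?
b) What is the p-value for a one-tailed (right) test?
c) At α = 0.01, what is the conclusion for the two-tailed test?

Using t-distribution with df = 37:
a) Two-tailed: p = 2×P(T > 2.23) = 0.0319
b) One-tailed: p = P(T > 2.23) = 0.0159
c) 0.0319 ≥ 0.01, fail to reject H₀

Answer: a) 0.0319, b) 0.0159, c) fail to reject H₀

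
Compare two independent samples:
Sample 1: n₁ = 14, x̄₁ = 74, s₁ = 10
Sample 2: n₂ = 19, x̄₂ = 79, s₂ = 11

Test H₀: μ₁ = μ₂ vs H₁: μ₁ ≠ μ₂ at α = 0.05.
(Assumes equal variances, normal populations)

Answer: t = -1.3402, fail to reject H₀

Derivation:
Pooled variance: s²_p = [13×10² + 18×11²]/(31) = 112.1935
s_p = 10.5921
SE = s_p×√(1/n₁ + 1/n₂) = 10.5921×√(1/14 + 1/19) = 3.7308
t = (x̄₁ - x̄₂)/SE = (74 - 79)/3.7308 = -1.3402
df = 31, t-critical = ±2.040
Decision: fail to reject H₀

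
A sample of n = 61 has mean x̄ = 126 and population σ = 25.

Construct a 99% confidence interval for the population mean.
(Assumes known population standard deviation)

Confidence level: 99%, α = 0.01
z_0.005 = 2.576
SE = σ/√n = 25/√61 = 3.2009
Margin of error = 2.576 × 3.2009 = 8.2455
CI: x̄ ± margin = 126 ± 8.2455
CI: (117.7545, 134.2455)

Answer: (117.7545, 134.2455)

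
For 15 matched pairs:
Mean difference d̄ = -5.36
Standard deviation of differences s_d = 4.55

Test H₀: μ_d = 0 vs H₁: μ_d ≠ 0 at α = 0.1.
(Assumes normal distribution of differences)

df = n - 1 = 14
SE = s_d/√n = 4.55/√15 = 1.1748
t = d̄/SE = -5.36/1.1748 = -4.5625
Critical value: t_{0.05,14} = ±1.761
p-value ≈ 0.0004
Decision: reject H₀

Answer: t = -4.5625, reject H₀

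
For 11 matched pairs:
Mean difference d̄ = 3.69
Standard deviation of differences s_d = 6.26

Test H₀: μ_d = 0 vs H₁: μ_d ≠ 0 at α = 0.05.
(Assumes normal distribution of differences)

Answer: t = 1.9550, fail to reject H₀

Derivation:
df = n - 1 = 10
SE = s_d/√n = 6.26/√11 = 1.8875
t = d̄/SE = 3.69/1.8875 = 1.9550
Critical value: t_{0.025,10} = ±2.228
p-value ≈ 0.0791
Decision: fail to reject H₀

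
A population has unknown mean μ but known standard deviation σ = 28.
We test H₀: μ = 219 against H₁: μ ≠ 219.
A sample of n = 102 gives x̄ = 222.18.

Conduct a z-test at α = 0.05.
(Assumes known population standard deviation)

Answer: z = 1.1470, fail to reject H₀

Derivation:
Standard error: SE = σ/√n = 28/√102 = 2.7724
z-statistic: z = (x̄ - μ₀)/SE = (222.18 - 219)/2.7724 = 1.1470
Critical value: ±1.960
p-value = 0.2514
Decision: fail to reject H₀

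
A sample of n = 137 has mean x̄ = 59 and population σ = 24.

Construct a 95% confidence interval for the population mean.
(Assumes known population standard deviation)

Answer: (54.9810, 63.0190)

Derivation:
Confidence level: 95%, α = 0.05
z_0.025 = 1.960
SE = σ/√n = 24/√137 = 2.0505
Margin of error = 1.960 × 2.0505 = 4.0190
CI: x̄ ± margin = 59 ± 4.0190
CI: (54.9810, 63.0190)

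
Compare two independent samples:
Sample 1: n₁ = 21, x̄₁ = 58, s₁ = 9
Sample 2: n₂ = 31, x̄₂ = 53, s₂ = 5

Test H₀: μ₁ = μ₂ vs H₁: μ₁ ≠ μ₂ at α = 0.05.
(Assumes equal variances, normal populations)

Answer: t = 2.5696, reject H₀

Derivation:
Pooled variance: s²_p = [20×9² + 30×5²]/(50) = 47.4000
s_p = 6.8848
SE = s_p×√(1/n₁ + 1/n₂) = 6.8848×√(1/21 + 1/31) = 1.9458
t = (x̄₁ - x̄₂)/SE = (58 - 53)/1.9458 = 2.5696
df = 50, t-critical = ±2.009
Decision: reject H₀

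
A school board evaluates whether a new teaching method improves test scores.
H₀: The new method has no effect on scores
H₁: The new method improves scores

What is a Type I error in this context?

Answer: Concluding the new method improves scores when it actually doesn't

Derivation:
Type I error (α): Rejecting H₀ when H₀ is true
Type II error (β): Failing to reject H₀ when H₁ is true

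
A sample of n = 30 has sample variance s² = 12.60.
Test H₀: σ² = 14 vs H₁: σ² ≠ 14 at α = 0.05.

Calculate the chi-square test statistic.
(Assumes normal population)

df = n - 1 = 29
χ² = (n-1)s²/σ₀² = 29×12.60/14 = 26.1000
Critical values: χ²_{0.975,29} = 16.047, χ²_{0.025,29} = 45.722
Rejection region: χ² < 16.047 or χ² > 45.722
Decision: fail to reject H₀

Answer: χ² = 26.1000, fail to reject H₀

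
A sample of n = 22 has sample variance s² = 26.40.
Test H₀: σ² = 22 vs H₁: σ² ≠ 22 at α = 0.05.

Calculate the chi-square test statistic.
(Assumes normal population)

df = n - 1 = 21
χ² = (n-1)s²/σ₀² = 21×26.40/22 = 25.2000
Critical values: χ²_{0.975,21} = 10.283, χ²_{0.025,21} = 35.479
Rejection region: χ² < 10.283 or χ² > 35.479
Decision: fail to reject H₀

Answer: χ² = 25.2000, fail to reject H₀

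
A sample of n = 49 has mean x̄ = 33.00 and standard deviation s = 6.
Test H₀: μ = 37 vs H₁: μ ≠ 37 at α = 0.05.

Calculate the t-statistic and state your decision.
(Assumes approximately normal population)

Answer: t = -4.6669, reject H₀

Derivation:
df = n - 1 = 48
SE = s/√n = 6/√49 = 0.8571
t = (x̄ - μ₀)/SE = (33.00 - 37)/0.8571 = -4.6669
Critical value: t_{0.025,48} = ±2.011
p-value < 0.0001
Decision: reject H₀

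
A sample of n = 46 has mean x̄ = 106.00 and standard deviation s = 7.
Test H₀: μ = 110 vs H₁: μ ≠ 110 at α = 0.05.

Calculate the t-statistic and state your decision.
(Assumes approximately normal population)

Answer: t = -3.8756, reject H₀

Derivation:
df = n - 1 = 45
SE = s/√n = 7/√46 = 1.0321
t = (x̄ - μ₀)/SE = (106.00 - 110)/1.0321 = -3.8756
Critical value: t_{0.025,45} = ±2.014
p-value ≈ 0.0003
Decision: reject H₀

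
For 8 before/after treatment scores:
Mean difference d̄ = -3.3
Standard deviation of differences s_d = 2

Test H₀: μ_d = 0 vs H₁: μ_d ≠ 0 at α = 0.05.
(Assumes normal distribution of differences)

df = n - 1 = 7
SE = s_d/√n = 2/√8 = 0.7071
t = d̄/SE = -3.3/0.7071 = -4.6669
Critical value: t_{0.025,7} = ±2.365
p-value ≈ 0.0023
Decision: reject H₀

Answer: t = -4.6669, reject H₀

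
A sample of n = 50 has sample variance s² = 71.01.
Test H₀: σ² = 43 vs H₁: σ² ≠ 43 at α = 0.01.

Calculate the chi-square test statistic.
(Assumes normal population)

df = n - 1 = 49
χ² = (n-1)s²/σ₀² = 49×71.01/43 = 80.9184
Critical values: χ²_{0.995,49} = 27.249, χ²_{0.005,49} = 78.231
Rejection region: χ² < 27.249 or χ² > 78.231
Decision: reject H₀

Answer: χ² = 80.9184, reject H₀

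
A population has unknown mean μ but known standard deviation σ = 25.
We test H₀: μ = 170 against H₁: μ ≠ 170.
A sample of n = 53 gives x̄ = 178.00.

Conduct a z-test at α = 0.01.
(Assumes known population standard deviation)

Answer: z = 2.3296, fail to reject H₀

Derivation:
Standard error: SE = σ/√n = 25/√53 = 3.4340
z-statistic: z = (x̄ - μ₀)/SE = (178.00 - 170)/3.4340 = 2.3296
Critical value: ±2.576
p-value = 0.0198
Decision: fail to reject H₀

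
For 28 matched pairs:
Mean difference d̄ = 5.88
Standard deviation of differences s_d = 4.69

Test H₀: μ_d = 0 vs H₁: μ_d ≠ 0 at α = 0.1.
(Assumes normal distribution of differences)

df = n - 1 = 27
SE = s_d/√n = 4.69/√28 = 0.8863
t = d̄/SE = 5.88/0.8863 = 6.6343
Critical value: t_{0.05,27} = ±1.703
p-value < 0.0001
Decision: reject H₀

Answer: t = 6.6343, reject H₀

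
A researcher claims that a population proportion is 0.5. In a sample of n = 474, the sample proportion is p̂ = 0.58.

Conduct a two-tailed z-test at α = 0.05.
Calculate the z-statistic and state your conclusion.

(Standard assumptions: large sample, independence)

Answer: z = 3.4834, reject H₀

Derivation:
H₀: p = 0.5, H₁: p ≠ 0.5
Standard error: SE = √(p₀(1-p₀)/n) = √(0.5×0.5/474) = 0.022966
z-statistic: z = (p̂ - p₀)/SE = (0.58 - 0.5)/0.022966 = 3.4834
Critical value: z_0.025 = ±1.960
p-value = 0.0005
Decision: reject H₀ at α = 0.05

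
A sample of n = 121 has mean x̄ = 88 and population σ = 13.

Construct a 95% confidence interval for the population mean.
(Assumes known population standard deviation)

Answer: (85.6837, 90.3163)

Derivation:
Confidence level: 95%, α = 0.05
z_0.025 = 1.960
SE = σ/√n = 13/√121 = 1.1818
Margin of error = 1.960 × 1.1818 = 2.3163
CI: x̄ ± margin = 88 ± 2.3163
CI: (85.6837, 90.3163)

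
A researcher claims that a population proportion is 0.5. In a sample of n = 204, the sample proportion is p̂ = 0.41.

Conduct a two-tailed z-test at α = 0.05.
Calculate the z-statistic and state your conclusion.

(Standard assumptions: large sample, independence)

Answer: z = -2.5709, reject H₀

Derivation:
H₀: p = 0.5, H₁: p ≠ 0.5
Standard error: SE = √(p₀(1-p₀)/n) = √(0.5×0.5/204) = 0.035007
z-statistic: z = (p̂ - p₀)/SE = (0.41 - 0.5)/0.035007 = -2.5709
Critical value: z_0.025 = ±1.960
p-value = 0.0101
Decision: reject H₀ at α = 0.05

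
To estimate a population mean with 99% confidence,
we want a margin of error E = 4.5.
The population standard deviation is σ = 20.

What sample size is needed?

z_0.005 = 2.576
n = (z×σ/E)² = (2.576×20/4.5)²
n = 131.0771
Round up: n = 132

Answer: n = 132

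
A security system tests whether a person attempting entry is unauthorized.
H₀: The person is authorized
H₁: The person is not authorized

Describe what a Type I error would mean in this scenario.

Answer: Denying entry to an authorized person

Derivation:
Type I error (α): Rejecting H₀ when H₀ is true
Type II error (β): Failing to reject H₀ when H₁ is true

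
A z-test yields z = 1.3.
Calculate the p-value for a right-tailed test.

Answer: p-value ≈ 0.0968

Derivation:
For z = 1.3:
p = P(Z > 1.3) = 1 - Φ(1.3) = 0.0968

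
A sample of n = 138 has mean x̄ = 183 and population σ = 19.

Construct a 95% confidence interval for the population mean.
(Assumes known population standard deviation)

Confidence level: 95%, α = 0.05
z_0.025 = 1.960
SE = σ/√n = 19/√138 = 1.6174
Margin of error = 1.960 × 1.6174 = 3.1701
CI: x̄ ± margin = 183 ± 3.1701
CI: (179.8299, 186.1701)

Answer: (179.8299, 186.1701)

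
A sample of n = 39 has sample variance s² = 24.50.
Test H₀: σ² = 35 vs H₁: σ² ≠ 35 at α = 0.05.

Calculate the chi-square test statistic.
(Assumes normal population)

df = n - 1 = 38
χ² = (n-1)s²/σ₀² = 38×24.50/35 = 26.6000
Critical values: χ²_{0.975,38} = 22.878, χ²_{0.025,38} = 56.896
Rejection region: χ² < 22.878 or χ² > 56.896
Decision: fail to reject H₀

Answer: χ² = 26.6000, fail to reject H₀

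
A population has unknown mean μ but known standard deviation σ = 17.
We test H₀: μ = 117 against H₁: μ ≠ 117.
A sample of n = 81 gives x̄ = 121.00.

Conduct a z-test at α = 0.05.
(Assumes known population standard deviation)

Standard error: SE = σ/√n = 17/√81 = 1.8889
z-statistic: z = (x̄ - μ₀)/SE = (121.00 - 117)/1.8889 = 2.1176
Critical value: ±1.960
p-value = 0.0342
Decision: reject H₀

Answer: z = 2.1176, reject H₀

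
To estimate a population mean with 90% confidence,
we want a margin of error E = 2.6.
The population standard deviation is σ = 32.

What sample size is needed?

Answer: n = 410

Derivation:
z_0.05 = 1.645
n = (z×σ/E)² = (1.645×32/2.6)²
n = 409.9067
Round up: n = 410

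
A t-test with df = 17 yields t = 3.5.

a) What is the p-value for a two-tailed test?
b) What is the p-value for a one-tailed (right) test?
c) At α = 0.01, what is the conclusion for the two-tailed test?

Using t-distribution with df = 17:
a) Two-tailed: p = 2×P(T > 3.5) = 0.0027
b) One-tailed: p = P(T > 3.5) = 0.0014
c) 0.0027 < 0.01, reject H₀

Answer: a) 0.0027, b) 0.0014, c) reject H₀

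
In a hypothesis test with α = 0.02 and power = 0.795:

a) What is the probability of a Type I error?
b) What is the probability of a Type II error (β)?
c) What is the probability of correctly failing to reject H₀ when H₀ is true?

Answer: a) 0.02, b) 0.205, c) 0.98

Derivation:
a) Type I error probability = α = 0.02
b) Power = P(reject H₀ | H₁ true) = 1 - β = 0.795, so Type II error probability = β = 1 - Power = 0.205
c) P(fail to reject H₀ | H₀ true) = 1 - α = 0.98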